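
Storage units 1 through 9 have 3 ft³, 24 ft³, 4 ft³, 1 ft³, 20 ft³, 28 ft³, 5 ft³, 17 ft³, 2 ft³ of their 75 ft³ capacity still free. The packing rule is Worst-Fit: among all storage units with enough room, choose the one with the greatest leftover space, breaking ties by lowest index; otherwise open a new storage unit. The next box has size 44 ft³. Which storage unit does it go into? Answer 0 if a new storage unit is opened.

No storage unit has ≥ 44 ft³ free, so a new storage unit is opened.

0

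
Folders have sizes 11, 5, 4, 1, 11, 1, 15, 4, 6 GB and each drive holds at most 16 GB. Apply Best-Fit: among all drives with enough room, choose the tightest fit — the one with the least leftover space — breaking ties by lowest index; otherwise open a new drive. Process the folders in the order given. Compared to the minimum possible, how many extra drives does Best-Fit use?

Best-Fit: [11,5] [4,1,11] [1,15] [4,6] → 4 drives.
Total size 58 GB; any packing needs at least ⌈58/16⌉ = 4 drives.
So 4 is already optimal.

0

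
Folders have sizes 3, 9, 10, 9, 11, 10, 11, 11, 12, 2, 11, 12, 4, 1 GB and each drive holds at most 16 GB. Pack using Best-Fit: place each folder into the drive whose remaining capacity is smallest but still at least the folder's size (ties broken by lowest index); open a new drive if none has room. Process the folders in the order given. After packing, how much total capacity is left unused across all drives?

Put 3 GB in drive 1; 13 GB remain.
Put 9 GB in drive 1; 4 GB remain.
Put 10 GB in drive 2; 6 GB remain.
Put 9 GB in drive 3; 7 GB remain.
Put 11 GB in drive 4; 5 GB remain.
Put 10 GB in drive 5; 6 GB remain.
Put 11 GB in drive 6; 5 GB remain.
Put 11 GB in drive 7; 5 GB remain.
Put 12 GB in drive 8; 4 GB remain.
Put 2 GB in drive 1; 2 GB remain.
Put 11 GB in drive 9; 5 GB remain.
Put 12 GB in drive 10; 4 GB remain.
Put 4 GB in drive 8; 0 GB remain.
Put 1 GB in drive 1; 1 GB remain.
10 drives × 16 GB = 160 GB; used 116 GB; unused 44 GB.

44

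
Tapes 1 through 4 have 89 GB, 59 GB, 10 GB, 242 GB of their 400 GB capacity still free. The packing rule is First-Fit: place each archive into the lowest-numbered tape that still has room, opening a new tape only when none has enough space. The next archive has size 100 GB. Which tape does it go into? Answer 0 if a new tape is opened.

4

Tapes with room: tape 4 (242 GB).
The first with room is tape 4.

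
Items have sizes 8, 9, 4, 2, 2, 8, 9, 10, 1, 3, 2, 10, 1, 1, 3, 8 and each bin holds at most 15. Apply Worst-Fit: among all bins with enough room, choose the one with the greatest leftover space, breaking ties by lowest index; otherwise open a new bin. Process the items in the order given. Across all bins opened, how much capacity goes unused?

8 → bin 1 (remaining 7)
9 → bin 2 (remaining 6)
4 → bin 1 (remaining 3)
2 → bin 2 (remaining 4)
2 → bin 2 (remaining 2)
8 → bin 3 (remaining 7)
9 → bin 4 (remaining 6)
10 → bin 5 (remaining 5)
1 → bin 3 (remaining 6)
3 → bin 3 (remaining 3)
2 → bin 4 (remaining 4)
10 → bin 6 (remaining 5)
1 → bin 5 (remaining 4)
1 → bin 6 (remaining 4)
3 → bin 4 (remaining 1)
8 → bin 7 (remaining 7)
7 bins × 15 = 105; used 81; unused 24.

24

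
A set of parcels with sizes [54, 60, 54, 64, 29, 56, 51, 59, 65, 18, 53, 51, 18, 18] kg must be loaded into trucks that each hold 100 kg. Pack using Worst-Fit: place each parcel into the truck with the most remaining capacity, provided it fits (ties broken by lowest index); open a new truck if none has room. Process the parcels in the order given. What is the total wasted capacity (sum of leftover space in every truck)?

350

54 kg → truck 1 (remaining 46 kg)
60 kg → truck 2 (remaining 40 kg)
54 kg → truck 3 (remaining 46 kg)
64 kg → truck 4 (remaining 36 kg)
29 kg → truck 1 (remaining 17 kg)
56 kg → truck 5 (remaining 44 kg)
51 kg → truck 6 (remaining 49 kg)
59 kg → truck 7 (remaining 41 kg)
65 kg → truck 8 (remaining 35 kg)
18 kg → truck 6 (remaining 31 kg)
53 kg → truck 9 (remaining 47 kg)
51 kg → truck 10 (remaining 49 kg)
18 kg → truck 10 (remaining 31 kg)
18 kg → truck 9 (remaining 29 kg)
10 trucks × 100 kg = 1000 kg; used 650 kg; unused 350 kg.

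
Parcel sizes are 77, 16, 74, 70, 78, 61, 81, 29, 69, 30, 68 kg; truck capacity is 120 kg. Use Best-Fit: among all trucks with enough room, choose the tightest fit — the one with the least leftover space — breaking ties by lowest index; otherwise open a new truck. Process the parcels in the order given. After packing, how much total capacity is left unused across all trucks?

Put 77 kg in truck 1; 43 kg remain.
Put 16 kg in truck 1; 27 kg remain.
Put 74 kg in truck 2; 46 kg remain.
Put 70 kg in truck 3; 50 kg remain.
Put 78 kg in truck 4; 42 kg remain.
Put 61 kg in truck 5; 59 kg remain.
Put 81 kg in truck 6; 39 kg remain.
Put 29 kg in truck 6; 10 kg remain.
Put 69 kg in truck 7; 51 kg remain.
Put 30 kg in truck 4; 12 kg remain.
Put 68 kg in truck 8; 52 kg remain.
8 trucks × 120 kg = 960 kg; used 653 kg; unused 307 kg.

307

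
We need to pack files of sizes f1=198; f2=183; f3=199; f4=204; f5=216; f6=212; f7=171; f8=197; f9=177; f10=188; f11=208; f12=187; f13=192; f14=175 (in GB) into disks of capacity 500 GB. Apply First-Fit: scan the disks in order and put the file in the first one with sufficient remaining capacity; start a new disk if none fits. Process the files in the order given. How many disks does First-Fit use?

7 disks

disk 1: place f1 (198 GB), 302 GB left
disk 1: place f2 (183 GB), 119 GB left
disk 2: place f3 (199 GB), 301 GB left
disk 2: place f4 (204 GB), 97 GB left
disk 3: place f5 (216 GB), 284 GB left
disk 3: place f6 (212 GB), 72 GB left
disk 4: place f7 (171 GB), 329 GB left
disk 4: place f8 (197 GB), 132 GB left
disk 5: place f9 (177 GB), 323 GB left
disk 5: place f10 (188 GB), 135 GB left
disk 6: place f11 (208 GB), 292 GB left
disk 6: place f12 (187 GB), 105 GB left
disk 7: place f13 (192 GB), 308 GB left
disk 7: place f14 (175 GB), 133 GB left
Final disks: [198,183] [199,204] [216,212] [171,197] [177,188] [208,187] [192,175].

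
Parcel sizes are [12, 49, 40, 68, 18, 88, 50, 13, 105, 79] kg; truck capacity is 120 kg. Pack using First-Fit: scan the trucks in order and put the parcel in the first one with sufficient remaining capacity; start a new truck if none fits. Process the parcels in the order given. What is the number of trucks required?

Put 12 kg in truck 1; 108 kg remain.
Put 49 kg in truck 1; 59 kg remain.
Put 40 kg in truck 1; 19 kg remain.
Put 68 kg in truck 2; 52 kg remain.
Put 18 kg in truck 1; 1 kg remain.
Put 88 kg in truck 3; 32 kg remain.
Put 50 kg in truck 2; 2 kg remain.
Put 13 kg in truck 3; 19 kg remain.
Put 105 kg in truck 4; 15 kg remain.
Put 79 kg in truck 5; 41 kg remain.

5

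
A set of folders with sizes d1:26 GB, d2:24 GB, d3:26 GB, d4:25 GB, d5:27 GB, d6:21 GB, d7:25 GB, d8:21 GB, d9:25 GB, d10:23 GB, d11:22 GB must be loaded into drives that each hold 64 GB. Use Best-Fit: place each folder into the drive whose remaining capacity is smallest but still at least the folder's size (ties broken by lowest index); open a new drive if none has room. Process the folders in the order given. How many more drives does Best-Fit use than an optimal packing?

Best-Fit: [26,24] [26,25] [27,21] [25,21] [25,23] [22] → 6 drives.
Total size 265 GB; any packing needs at least ⌈265/64⌉ = 5 drives.
An optimal packing achieves that bound: [27,26] [26,25] [25,25] [24,23] [22,21,21] → 5 drives.
Excess: 6 − 5 = 1.

1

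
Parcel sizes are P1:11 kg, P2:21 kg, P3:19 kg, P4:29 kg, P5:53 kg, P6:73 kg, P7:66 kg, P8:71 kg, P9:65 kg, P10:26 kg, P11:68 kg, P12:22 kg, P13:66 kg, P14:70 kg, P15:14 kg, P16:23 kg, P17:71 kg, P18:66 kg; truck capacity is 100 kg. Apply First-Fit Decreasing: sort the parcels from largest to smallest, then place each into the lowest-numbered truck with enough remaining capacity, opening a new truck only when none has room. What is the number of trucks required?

10

Sorted descending: 73, 71, 71, 70, 68, 66, 66, 66, 65, 53, 29, 26, 23, 22, 21, 19, 14, 11.
truck 1: place 73 kg, 27 kg left
truck 2: place 71 kg, 29 kg left
truck 3: place 71 kg, 29 kg left
truck 4: place 70 kg, 30 kg left
truck 5: place 68 kg, 32 kg left
truck 6: place 66 kg, 34 kg left
truck 7: place 66 kg, 34 kg left
truck 8: place 66 kg, 34 kg left
truck 9: place 65 kg, 35 kg left
truck 10: place 53 kg, 47 kg left
truck 2: place 29 kg, 0 kg left
truck 1: place 26 kg, 1 kg left
truck 3: place 23 kg, 6 kg left
truck 4: place 22 kg, 8 kg left
truck 5: place 21 kg, 11 kg left
truck 6: place 19 kg, 15 kg left
truck 6: place 14 kg, 1 kg left
truck 5: place 11 kg, 0 kg left
Final trucks: [73,26] [71,29] [71,23] [70,22] [68,21,11] [66,19,14] [66] [66] [65] [53].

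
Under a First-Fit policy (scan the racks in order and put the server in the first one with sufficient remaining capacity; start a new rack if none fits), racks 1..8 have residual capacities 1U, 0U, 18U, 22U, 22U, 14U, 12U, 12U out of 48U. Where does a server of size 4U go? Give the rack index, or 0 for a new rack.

Racks with room: rack 3 (18U), rack 4 (22U), rack 5 (22U), rack 6 (14U), rack 7 (12U), rack 8 (12U).
The first with room is rack 3.

3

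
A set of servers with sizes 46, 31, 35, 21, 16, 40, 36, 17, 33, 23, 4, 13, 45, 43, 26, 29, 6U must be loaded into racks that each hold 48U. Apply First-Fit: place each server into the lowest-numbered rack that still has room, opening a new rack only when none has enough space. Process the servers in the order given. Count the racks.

12 racks

46U → rack 1 (remaining 2U)
31U → rack 2 (remaining 17U)
35U → rack 3 (remaining 13U)
21U → rack 4 (remaining 27U)
16U → rack 2 (remaining 1U)
40U → rack 5 (remaining 8U)
36U → rack 6 (remaining 12U)
17U → rack 4 (remaining 10U)
33U → rack 7 (remaining 15U)
23U → rack 8 (remaining 25U)
4U → rack 3 (remaining 9U)
13U → rack 7 (remaining 2U)
45U → rack 9 (remaining 3U)
43U → rack 10 (remaining 5U)
26U → rack 11 (remaining 22U)
29U → rack 12 (remaining 19U)
6U → rack 3 (remaining 3U)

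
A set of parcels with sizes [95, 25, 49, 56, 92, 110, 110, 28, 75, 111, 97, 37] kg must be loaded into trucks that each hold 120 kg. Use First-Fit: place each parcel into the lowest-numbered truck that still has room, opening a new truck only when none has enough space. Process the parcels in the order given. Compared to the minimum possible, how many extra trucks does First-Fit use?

0

First-Fit: [95,25] [49,56] [92,28] [110] [110] [75,37] [111] [97] → 8 trucks.
Total size 885 kg; any packing needs at least ⌈885/120⌉ = 8 trucks.
So 8 is already optimal.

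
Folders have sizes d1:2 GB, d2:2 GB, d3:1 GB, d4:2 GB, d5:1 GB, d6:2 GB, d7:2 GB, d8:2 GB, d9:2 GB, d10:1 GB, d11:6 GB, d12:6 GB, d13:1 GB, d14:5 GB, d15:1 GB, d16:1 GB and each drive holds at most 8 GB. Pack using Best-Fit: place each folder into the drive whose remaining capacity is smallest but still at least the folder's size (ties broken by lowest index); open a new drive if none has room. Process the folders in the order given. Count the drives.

5 drives

d1 (2 GB) → drive 1 (remaining 6 GB)
d2 (2 GB) → drive 1 (remaining 4 GB)
d3 (1 GB) → drive 1 (remaining 3 GB)
d4 (2 GB) → drive 1 (remaining 1 GB)
d5 (1 GB) → drive 1 (remaining 0 GB)
d6 (2 GB) → drive 2 (remaining 6 GB)
d7 (2 GB) → drive 2 (remaining 4 GB)
d8 (2 GB) → drive 2 (remaining 2 GB)
d9 (2 GB) → drive 2 (remaining 0 GB)
d10 (1 GB) → drive 3 (remaining 7 GB)
d11 (6 GB) → drive 3 (remaining 1 GB)
d12 (6 GB) → drive 4 (remaining 2 GB)
d13 (1 GB) → drive 3 (remaining 0 GB)
d14 (5 GB) → drive 5 (remaining 3 GB)
d15 (1 GB) → drive 4 (remaining 1 GB)
d16 (1 GB) → drive 4 (remaining 0 GB)
Final drives: [2,2,1,2,1] [2,2,2,2] [1,6,1] [6,1,1] [5].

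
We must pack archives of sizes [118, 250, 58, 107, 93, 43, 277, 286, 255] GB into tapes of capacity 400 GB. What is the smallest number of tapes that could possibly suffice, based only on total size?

Total size = 118 + 250 + 58 + 107 + 93 + 43 + 277 + 286 + 255 = 1487 GB.
⌈1487 / 400⌉ = 4.

4 tapes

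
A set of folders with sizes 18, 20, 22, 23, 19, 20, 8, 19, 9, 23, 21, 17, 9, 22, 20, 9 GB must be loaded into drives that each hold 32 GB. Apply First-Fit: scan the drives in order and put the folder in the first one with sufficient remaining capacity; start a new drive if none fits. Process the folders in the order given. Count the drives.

drive 1: place 18 GB, 14 GB left
drive 2: place 20 GB, 12 GB left
drive 3: place 22 GB, 10 GB left
drive 4: place 23 GB, 9 GB left
drive 5: place 19 GB, 13 GB left
drive 6: place 20 GB, 12 GB left
drive 1: place 8 GB, 6 GB left
drive 7: place 19 GB, 13 GB left
drive 2: place 9 GB, 3 GB left
drive 8: place 23 GB, 9 GB left
drive 9: place 21 GB, 11 GB left
drive 10: place 17 GB, 15 GB left
drive 3: place 9 GB, 1 GB left
drive 11: place 22 GB, 10 GB left
drive 12: place 20 GB, 12 GB left
drive 4: place 9 GB, 0 GB left
Final drives: [18,8] [20,9] [22,9] [23,9] [19] [20] [19] [23] [21] [17] [22] [20].

12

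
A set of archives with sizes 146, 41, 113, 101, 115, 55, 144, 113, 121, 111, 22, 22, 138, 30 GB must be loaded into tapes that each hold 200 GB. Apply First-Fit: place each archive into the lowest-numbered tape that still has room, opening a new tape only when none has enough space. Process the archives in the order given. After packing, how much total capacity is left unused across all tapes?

528

Put 146 GB in tape 1; 54 GB remain.
Put 41 GB in tape 1; 13 GB remain.
Put 113 GB in tape 2; 87 GB remain.
Put 101 GB in tape 3; 99 GB remain.
Put 115 GB in tape 4; 85 GB remain.
Put 55 GB in tape 2; 32 GB remain.
Put 144 GB in tape 5; 56 GB remain.
Put 113 GB in tape 6; 87 GB remain.
Put 121 GB in tape 7; 79 GB remain.
Put 111 GB in tape 8; 89 GB remain.
Put 22 GB in tape 2; 10 GB remain.
Put 22 GB in tape 3; 77 GB remain.
Put 138 GB in tape 9; 62 GB remain.
Put 30 GB in tape 3; 47 GB remain.
9 tapes × 200 GB = 1800 GB; used 1272 GB; unused 528 GB.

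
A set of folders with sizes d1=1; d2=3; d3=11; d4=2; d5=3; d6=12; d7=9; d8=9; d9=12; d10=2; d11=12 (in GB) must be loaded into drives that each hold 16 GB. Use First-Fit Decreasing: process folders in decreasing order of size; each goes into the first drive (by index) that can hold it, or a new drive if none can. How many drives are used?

Sorted descending: 12, 12, 12, 11, 9, 9, 3, 3, 2, 2, 1.
Put 12 GB in drive 1; 4 GB remain.
Put 12 GB in drive 2; 4 GB remain.
Put 12 GB in drive 3; 4 GB remain.
Put 11 GB in drive 4; 5 GB remain.
Put 9 GB in drive 5; 7 GB remain.
Put 9 GB in drive 6; 7 GB remain.
Put 3 GB in drive 1; 1 GB remain.
Put 3 GB in drive 2; 1 GB remain.
Put 2 GB in drive 3; 2 GB remain.
Put 2 GB in drive 3; 0 GB remain.
Put 1 GB in drive 1; 0 GB remain.
Final drives: [12,3,1] [12,3] [12,2,2] [11] [9] [9].

6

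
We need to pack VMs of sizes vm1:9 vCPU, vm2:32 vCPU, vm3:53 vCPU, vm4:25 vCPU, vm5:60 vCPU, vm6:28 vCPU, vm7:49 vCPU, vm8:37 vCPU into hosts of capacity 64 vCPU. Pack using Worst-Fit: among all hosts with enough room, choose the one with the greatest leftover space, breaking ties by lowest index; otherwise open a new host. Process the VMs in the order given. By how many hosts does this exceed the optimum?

Worst-Fit: [9,32] [53] [25,28] [60] [49] [37] → 6 hosts.
Total size 293 vCPU; any packing needs at least ⌈293/64⌉ = 5 hosts.
An optimal packing achieves that bound: [60] [53,9] [49] [37,25] [32,28] → 5 hosts.
Excess: 6 − 5 = 1.

1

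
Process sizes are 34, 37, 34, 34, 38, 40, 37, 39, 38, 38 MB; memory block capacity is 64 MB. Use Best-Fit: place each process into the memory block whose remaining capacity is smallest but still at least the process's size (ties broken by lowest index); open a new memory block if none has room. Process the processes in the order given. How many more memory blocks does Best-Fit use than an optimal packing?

Best-Fit: [34] [37] [34] [34] [38] [40] [37] [39] [38] [38] → 10 memory blocks.
10 processes exceed 32 MB (half the capacity), and no two of those can share a memory block, so at least 10 memory blocks are needed.
So 10 is already optimal.

0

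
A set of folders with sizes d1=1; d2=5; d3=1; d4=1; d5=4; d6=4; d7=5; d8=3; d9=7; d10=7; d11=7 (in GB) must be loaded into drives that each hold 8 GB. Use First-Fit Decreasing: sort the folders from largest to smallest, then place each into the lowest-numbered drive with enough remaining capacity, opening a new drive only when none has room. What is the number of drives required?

Sorted descending: 7, 7, 7, 5, 5, 4, 4, 3, 1, 1, 1.
7 GB → drive 1 (remaining 1 GB)
7 GB → drive 2 (remaining 1 GB)
7 GB → drive 3 (remaining 1 GB)
5 GB → drive 4 (remaining 3 GB)
5 GB → drive 5 (remaining 3 GB)
4 GB → drive 6 (remaining 4 GB)
4 GB → drive 6 (remaining 0 GB)
3 GB → drive 4 (remaining 0 GB)
1 GB → drive 1 (remaining 0 GB)
1 GB → drive 2 (remaining 0 GB)
1 GB → drive 3 (remaining 0 GB)
Final drives: [7,1] [7,1] [7,1] [5,3] [5] [4,4].

6 drives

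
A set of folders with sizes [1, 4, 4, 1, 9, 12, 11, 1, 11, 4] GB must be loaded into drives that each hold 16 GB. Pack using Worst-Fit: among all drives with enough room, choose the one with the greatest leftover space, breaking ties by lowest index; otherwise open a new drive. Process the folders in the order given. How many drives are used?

5

drive 1: place 1 GB, 15 GB left
drive 1: place 4 GB, 11 GB left
drive 1: place 4 GB, 7 GB left
drive 1: place 1 GB, 6 GB left
drive 2: place 9 GB, 7 GB left
drive 3: place 12 GB, 4 GB left
drive 4: place 11 GB, 5 GB left
drive 2: place 1 GB, 6 GB left
drive 5: place 11 GB, 5 GB left
drive 1: place 4 GB, 2 GB left
Final drives: [1,4,4,1,4] [9,1] [12] [11] [11].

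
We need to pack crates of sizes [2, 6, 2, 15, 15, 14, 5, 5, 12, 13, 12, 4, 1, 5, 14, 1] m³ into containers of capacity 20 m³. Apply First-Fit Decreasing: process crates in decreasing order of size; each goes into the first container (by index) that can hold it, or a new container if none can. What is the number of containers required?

Sorted descending: 15, 15, 14, 14, 13, 12, 12, 6, 5, 5, 5, 4, 2, 2, 1, 1.
container 1: place 15 m³, 5 m³ left
container 2: place 15 m³, 5 m³ left
container 3: place 14 m³, 6 m³ left
container 4: place 14 m³, 6 m³ left
container 5: place 13 m³, 7 m³ left
container 6: place 12 m³, 8 m³ left
container 7: place 12 m³, 8 m³ left
container 3: place 6 m³, 0 m³ left
container 1: place 5 m³, 0 m³ left
container 2: place 5 m³, 0 m³ left
container 4: place 5 m³, 1 m³ left
container 5: place 4 m³, 3 m³ left
container 5: place 2 m³, 1 m³ left
container 6: place 2 m³, 6 m³ left
container 4: place 1 m³, 0 m³ left
container 5: place 1 m³, 0 m³ left
Final containers: [15,5] [15,5] [14,6] [14,5,1] [13,4,2,1] [12,2] [12].

7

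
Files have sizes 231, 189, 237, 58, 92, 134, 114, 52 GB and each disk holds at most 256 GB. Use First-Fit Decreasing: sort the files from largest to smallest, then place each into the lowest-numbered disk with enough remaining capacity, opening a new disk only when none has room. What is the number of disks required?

5 disks

Sorted descending: 237, 231, 189, 134, 114, 92, 58, 52.
237 GB → disk 1 (remaining 19 GB)
231 GB → disk 2 (remaining 25 GB)
189 GB → disk 3 (remaining 67 GB)
134 GB → disk 4 (remaining 122 GB)
114 GB → disk 4 (remaining 8 GB)
92 GB → disk 5 (remaining 164 GB)
58 GB → disk 3 (remaining 9 GB)
52 GB → disk 5 (remaining 112 GB)
Final disks: [237] [231] [189,58] [134,114] [92,52].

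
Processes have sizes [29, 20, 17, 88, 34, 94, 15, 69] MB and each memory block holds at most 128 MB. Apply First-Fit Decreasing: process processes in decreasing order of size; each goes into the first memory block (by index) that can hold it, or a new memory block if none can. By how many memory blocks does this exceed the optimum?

First-Fit Decreasing: [94,34] [88,29] [69,20,17,15] → 3 memory blocks.
Total size 366 MB; any packing needs at least ⌈366/128⌉ = 3 memory blocks.
So 3 is already optimal.

0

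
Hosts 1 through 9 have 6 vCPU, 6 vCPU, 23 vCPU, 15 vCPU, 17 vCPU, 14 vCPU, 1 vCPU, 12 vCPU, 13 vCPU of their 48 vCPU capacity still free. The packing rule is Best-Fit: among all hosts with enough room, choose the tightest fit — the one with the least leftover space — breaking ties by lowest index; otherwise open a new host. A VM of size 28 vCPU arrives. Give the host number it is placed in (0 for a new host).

No host has ≥ 28 vCPU free, so a new host is opened.

0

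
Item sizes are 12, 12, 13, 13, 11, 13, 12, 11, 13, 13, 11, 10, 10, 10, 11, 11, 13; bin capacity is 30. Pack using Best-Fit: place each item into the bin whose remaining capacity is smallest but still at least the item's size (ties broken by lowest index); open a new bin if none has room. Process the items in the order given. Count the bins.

9 bins

Put 12 in bin 1; 18 remain.
Put 12 in bin 1; 6 remain.
Put 13 in bin 2; 17 remain.
Put 13 in bin 2; 4 remain.
Put 11 in bin 3; 19 remain.
Put 13 in bin 3; 6 remain.
Put 12 in bin 4; 18 remain.
Put 11 in bin 4; 7 remain.
Put 13 in bin 5; 17 remain.
Put 13 in bin 5; 4 remain.
Put 11 in bin 6; 19 remain.
Put 10 in bin 6; 9 remain.
Put 10 in bin 7; 20 remain.
Put 10 in bin 7; 10 remain.
Put 11 in bin 8; 19 remain.
Put 11 in bin 8; 8 remain.
Put 13 in bin 9; 17 remain.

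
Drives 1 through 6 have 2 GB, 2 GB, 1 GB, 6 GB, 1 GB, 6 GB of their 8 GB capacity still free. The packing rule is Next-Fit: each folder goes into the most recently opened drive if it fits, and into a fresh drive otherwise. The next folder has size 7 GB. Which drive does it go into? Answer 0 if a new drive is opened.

Next-Fit only looks at drive 6, which has 6 GB free.
7 GB does not fit, so a new drive is opened.

0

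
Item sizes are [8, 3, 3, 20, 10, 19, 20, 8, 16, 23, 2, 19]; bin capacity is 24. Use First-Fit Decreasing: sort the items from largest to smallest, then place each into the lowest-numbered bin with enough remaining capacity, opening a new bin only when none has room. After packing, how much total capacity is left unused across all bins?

Sorted descending: 23, 20, 20, 19, 19, 16, 10, 8, 8, 3, 3, 2.
23 → bin 1 (remaining 1)
20 → bin 2 (remaining 4)
20 → bin 3 (remaining 4)
19 → bin 4 (remaining 5)
19 → bin 5 (remaining 5)
16 → bin 6 (remaining 8)
10 → bin 7 (remaining 14)
8 → bin 6 (remaining 0)
8 → bin 7 (remaining 6)
3 → bin 2 (remaining 1)
3 → bin 3 (remaining 1)
2 → bin 4 (remaining 3)
7 bins × 24 = 168; used 151; unused 17.

17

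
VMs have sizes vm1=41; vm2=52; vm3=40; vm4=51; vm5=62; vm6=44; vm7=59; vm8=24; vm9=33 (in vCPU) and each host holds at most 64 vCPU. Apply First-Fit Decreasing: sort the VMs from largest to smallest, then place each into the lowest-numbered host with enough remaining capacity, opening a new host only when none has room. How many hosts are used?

8

Sorted descending: 62, 59, 52, 51, 44, 41, 40, 33, 24.
62 vCPU → host 1 (remaining 2 vCPU)
59 vCPU → host 2 (remaining 5 vCPU)
52 vCPU → host 3 (remaining 12 vCPU)
51 vCPU → host 4 (remaining 13 vCPU)
44 vCPU → host 5 (remaining 20 vCPU)
41 vCPU → host 6 (remaining 23 vCPU)
40 vCPU → host 7 (remaining 24 vCPU)
33 vCPU → host 8 (remaining 31 vCPU)
24 vCPU → host 7 (remaining 0 vCPU)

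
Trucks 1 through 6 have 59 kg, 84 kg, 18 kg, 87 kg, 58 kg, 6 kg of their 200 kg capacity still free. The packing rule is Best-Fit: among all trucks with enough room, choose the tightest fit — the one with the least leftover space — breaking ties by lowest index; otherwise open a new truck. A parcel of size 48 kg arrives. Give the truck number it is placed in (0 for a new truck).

5

Trucks with room: truck 1 (59 kg), truck 2 (84 kg), truck 4 (87 kg), truck 5 (58 kg).
Tightest fit is truck 5 with 58 kg free.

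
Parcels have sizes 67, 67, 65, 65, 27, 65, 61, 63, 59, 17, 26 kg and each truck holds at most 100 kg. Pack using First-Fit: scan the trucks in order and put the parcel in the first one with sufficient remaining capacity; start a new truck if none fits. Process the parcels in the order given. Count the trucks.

Put 67 kg in truck 1; 33 kg remain.
Put 67 kg in truck 2; 33 kg remain.
Put 65 kg in truck 3; 35 kg remain.
Put 65 kg in truck 4; 35 kg remain.
Put 27 kg in truck 1; 6 kg remain.
Put 65 kg in truck 5; 35 kg remain.
Put 61 kg in truck 6; 39 kg remain.
Put 63 kg in truck 7; 37 kg remain.
Put 59 kg in truck 8; 41 kg remain.
Put 17 kg in truck 2; 16 kg remain.
Put 26 kg in truck 3; 9 kg remain.

8 trucks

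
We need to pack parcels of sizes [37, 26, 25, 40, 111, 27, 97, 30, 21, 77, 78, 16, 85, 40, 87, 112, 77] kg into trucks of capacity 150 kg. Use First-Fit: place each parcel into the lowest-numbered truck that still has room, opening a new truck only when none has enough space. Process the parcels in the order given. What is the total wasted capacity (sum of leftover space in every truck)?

truck 1: place 37 kg, 113 kg left
truck 1: place 26 kg, 87 kg left
truck 1: place 25 kg, 62 kg left
truck 1: place 40 kg, 22 kg left
truck 2: place 111 kg, 39 kg left
truck 2: place 27 kg, 12 kg left
truck 3: place 97 kg, 53 kg left
truck 3: place 30 kg, 23 kg left
truck 1: place 21 kg, 1 kg left
truck 4: place 77 kg, 73 kg left
truck 5: place 78 kg, 72 kg left
truck 3: place 16 kg, 7 kg left
truck 6: place 85 kg, 65 kg left
truck 4: place 40 kg, 33 kg left
truck 7: place 87 kg, 63 kg left
truck 8: place 112 kg, 38 kg left
truck 9: place 77 kg, 73 kg left
9 trucks × 150 kg = 1350 kg; used 986 kg; unused 364 kg.

364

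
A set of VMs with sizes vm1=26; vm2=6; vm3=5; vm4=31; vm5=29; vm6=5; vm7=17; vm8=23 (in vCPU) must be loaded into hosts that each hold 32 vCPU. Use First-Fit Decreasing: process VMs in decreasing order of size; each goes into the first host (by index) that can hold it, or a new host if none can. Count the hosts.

Sorted descending: 31, 29, 26, 23, 17, 6, 5, 5.
host 1: place 31 vCPU, 1 vCPU left
host 2: place 29 vCPU, 3 vCPU left
host 3: place 26 vCPU, 6 vCPU left
host 4: place 23 vCPU, 9 vCPU left
host 5: place 17 vCPU, 15 vCPU left
host 3: place 6 vCPU, 0 vCPU left
host 4: place 5 vCPU, 4 vCPU left
host 5: place 5 vCPU, 10 vCPU left
Final hosts: [31] [29] [26,6] [23,5] [17,5].

5 hosts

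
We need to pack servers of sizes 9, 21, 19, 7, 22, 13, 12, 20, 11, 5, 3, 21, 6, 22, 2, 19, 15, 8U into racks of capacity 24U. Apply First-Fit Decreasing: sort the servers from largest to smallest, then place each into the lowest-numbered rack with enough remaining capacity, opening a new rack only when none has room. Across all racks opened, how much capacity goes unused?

29

Sorted descending: 22, 22, 21, 21, 20, 19, 19, 15, 13, 12, 11, 9, 8, 7, 6, 5, 3, 2.
Put 22U in rack 1; 2U remain.
Put 22U in rack 2; 2U remain.
Put 21U in rack 3; 3U remain.
Put 21U in rack 4; 3U remain.
Put 20U in rack 5; 4U remain.
Put 19U in rack 6; 5U remain.
Put 19U in rack 7; 5U remain.
Put 15U in rack 8; 9U remain.
Put 13U in rack 9; 11U remain.
Put 12U in rack 10; 12U remain.
Put 11U in rack 9; 0U remain.
Put 9U in rack 8; 0U remain.
Put 8U in rack 10; 4U remain.
Put 7U in rack 11; 17U remain.
Put 6U in rack 11; 11U remain.
Put 5U in rack 6; 0U remain.
Put 3U in rack 3; 0U remain.
Put 2U in rack 1; 0U remain.
11 racks × 24U = 264U; used 235U; unused 29U.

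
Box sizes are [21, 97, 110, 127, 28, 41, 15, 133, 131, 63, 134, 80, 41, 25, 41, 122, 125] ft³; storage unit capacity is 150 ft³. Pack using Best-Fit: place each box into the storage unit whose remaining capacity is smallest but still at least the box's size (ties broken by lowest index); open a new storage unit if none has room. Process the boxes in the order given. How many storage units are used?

storage unit 1: place 21 ft³, 129 ft³ left
storage unit 1: place 97 ft³, 32 ft³ left
storage unit 2: place 110 ft³, 40 ft³ left
storage unit 3: place 127 ft³, 23 ft³ left
storage unit 1: place 28 ft³, 4 ft³ left
storage unit 4: place 41 ft³, 109 ft³ left
storage unit 3: place 15 ft³, 8 ft³ left
storage unit 5: place 133 ft³, 17 ft³ left
storage unit 6: place 131 ft³, 19 ft³ left
storage unit 4: place 63 ft³, 46 ft³ left
storage unit 7: place 134 ft³, 16 ft³ left
storage unit 8: place 80 ft³, 70 ft³ left
storage unit 4: place 41 ft³, 5 ft³ left
storage unit 2: place 25 ft³, 15 ft³ left
storage unit 8: place 41 ft³, 29 ft³ left
storage unit 9: place 122 ft³, 28 ft³ left
storage unit 10: place 125 ft³, 25 ft³ left

10 storage units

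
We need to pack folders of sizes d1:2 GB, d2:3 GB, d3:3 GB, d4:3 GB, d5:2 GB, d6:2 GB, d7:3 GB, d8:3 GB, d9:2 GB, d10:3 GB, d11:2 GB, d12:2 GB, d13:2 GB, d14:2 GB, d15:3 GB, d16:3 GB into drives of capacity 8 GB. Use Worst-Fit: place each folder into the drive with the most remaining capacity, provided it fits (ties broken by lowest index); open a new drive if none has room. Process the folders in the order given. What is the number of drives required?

drive 1: place d1 (2 GB), 6 GB left
drive 1: place d2 (3 GB), 3 GB left
drive 1: place d3 (3 GB), 0 GB left
drive 2: place d4 (3 GB), 5 GB left
drive 2: place d5 (2 GB), 3 GB left
drive 2: place d6 (2 GB), 1 GB left
drive 3: place d7 (3 GB), 5 GB left
drive 3: place d8 (3 GB), 2 GB left
drive 3: place d9 (2 GB), 0 GB left
drive 4: place d10 (3 GB), 5 GB left
drive 4: place d11 (2 GB), 3 GB left
drive 4: place d12 (2 GB), 1 GB left
drive 5: place d13 (2 GB), 6 GB left
drive 5: place d14 (2 GB), 4 GB left
drive 5: place d15 (3 GB), 1 GB left
drive 6: place d16 (3 GB), 5 GB left
Final drives: [2,3,3] [3,2,2] [3,3,2] [3,2,2] [2,2,3] [3].

6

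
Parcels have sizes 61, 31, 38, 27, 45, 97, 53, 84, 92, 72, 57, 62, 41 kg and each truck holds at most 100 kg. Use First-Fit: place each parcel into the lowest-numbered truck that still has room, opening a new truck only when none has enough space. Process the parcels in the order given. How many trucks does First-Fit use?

9

61 kg → truck 1 (remaining 39 kg)
31 kg → truck 1 (remaining 8 kg)
38 kg → truck 2 (remaining 62 kg)
27 kg → truck 2 (remaining 35 kg)
45 kg → truck 3 (remaining 55 kg)
97 kg → truck 4 (remaining 3 kg)
53 kg → truck 3 (remaining 2 kg)
84 kg → truck 5 (remaining 16 kg)
92 kg → truck 6 (remaining 8 kg)
72 kg → truck 7 (remaining 28 kg)
57 kg → truck 8 (remaining 43 kg)
62 kg → truck 9 (remaining 38 kg)
41 kg → truck 8 (remaining 2 kg)
Final trucks: [61,31] [38,27] [45,53] [97] [84] [92] [72] [57,41] [62].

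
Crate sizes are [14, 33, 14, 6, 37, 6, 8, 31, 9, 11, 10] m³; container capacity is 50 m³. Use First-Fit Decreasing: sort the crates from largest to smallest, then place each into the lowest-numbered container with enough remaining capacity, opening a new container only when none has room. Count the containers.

4

Sorted descending: 37, 33, 31, 14, 14, 11, 10, 9, 8, 6, 6.
container 1: place 37 m³, 13 m³ left
container 2: place 33 m³, 17 m³ left
container 3: place 31 m³, 19 m³ left
container 2: place 14 m³, 3 m³ left
container 3: place 14 m³, 5 m³ left
container 1: place 11 m³, 2 m³ left
container 4: place 10 m³, 40 m³ left
container 4: place 9 m³, 31 m³ left
container 4: place 8 m³, 23 m³ left
container 4: place 6 m³, 17 m³ left
container 4: place 6 m³, 11 m³ left
Final containers: [37,11] [33,14] [31,14] [10,9,8,6,6].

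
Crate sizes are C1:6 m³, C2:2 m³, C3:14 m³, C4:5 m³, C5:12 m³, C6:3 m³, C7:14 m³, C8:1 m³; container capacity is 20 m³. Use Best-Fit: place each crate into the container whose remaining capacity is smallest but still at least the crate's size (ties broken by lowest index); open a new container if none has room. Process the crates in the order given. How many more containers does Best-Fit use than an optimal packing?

0

Best-Fit: [6,2,12] [14,5,1] [3,14] → 3 containers.
Total size 57 m³; any packing needs at least ⌈57/20⌉ = 3 containers.
So 3 is already optimal.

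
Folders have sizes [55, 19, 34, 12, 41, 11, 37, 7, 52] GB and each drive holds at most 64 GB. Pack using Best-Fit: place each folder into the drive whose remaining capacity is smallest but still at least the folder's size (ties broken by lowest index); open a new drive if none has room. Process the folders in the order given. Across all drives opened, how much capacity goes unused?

55 GB → drive 1 (remaining 9 GB)
19 GB → drive 2 (remaining 45 GB)
34 GB → drive 2 (remaining 11 GB)
12 GB → drive 3 (remaining 52 GB)
41 GB → drive 3 (remaining 11 GB)
11 GB → drive 2 (remaining 0 GB)
37 GB → drive 4 (remaining 27 GB)
7 GB → drive 1 (remaining 2 GB)
52 GB → drive 5 (remaining 12 GB)
5 drives × 64 GB = 320 GB; used 268 GB; unused 52 GB.

52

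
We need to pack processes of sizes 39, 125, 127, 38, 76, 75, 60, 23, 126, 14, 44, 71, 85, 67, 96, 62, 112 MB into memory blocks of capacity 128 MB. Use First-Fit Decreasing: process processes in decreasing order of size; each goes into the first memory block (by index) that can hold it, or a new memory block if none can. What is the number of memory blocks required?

11

Sorted descending: 127, 126, 125, 112, 96, 85, 76, 75, 71, 67, 62, 60, 44, 39, 38, 23, 14.
127 MB → memory block 1 (remaining 1 MB)
126 MB → memory block 2 (remaining 2 MB)
125 MB → memory block 3 (remaining 3 MB)
112 MB → memory block 4 (remaining 16 MB)
96 MB → memory block 5 (remaining 32 MB)
85 MB → memory block 6 (remaining 43 MB)
76 MB → memory block 7 (remaining 52 MB)
75 MB → memory block 8 (remaining 53 MB)
71 MB → memory block 9 (remaining 57 MB)
67 MB → memory block 10 (remaining 61 MB)
62 MB → memory block 11 (remaining 66 MB)
60 MB → memory block 10 (remaining 1 MB)
44 MB → memory block 7 (remaining 8 MB)
39 MB → memory block 6 (remaining 4 MB)
38 MB → memory block 8 (remaining 15 MB)
23 MB → memory block 5 (remaining 9 MB)
14 MB → memory block 4 (remaining 2 MB)
Final memory blocks: [127] [126] [125] [112,14] [96,23] [85,39] [76,44] [75,38] [71] [67,60] [62].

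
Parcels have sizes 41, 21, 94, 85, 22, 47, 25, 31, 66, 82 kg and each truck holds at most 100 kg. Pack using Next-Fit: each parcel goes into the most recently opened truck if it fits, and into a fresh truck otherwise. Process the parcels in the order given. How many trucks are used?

6 trucks

Put 41 kg in truck 1; 59 kg remain.
Put 21 kg in truck 1; 38 kg remain.
Put 94 kg in truck 2; 6 kg remain.
Put 85 kg in truck 3; 15 kg remain.
Put 22 kg in truck 4; 78 kg remain.
Put 47 kg in truck 4; 31 kg remain.
Put 25 kg in truck 4; 6 kg remain.
Put 31 kg in truck 5; 69 kg remain.
Put 66 kg in truck 5; 3 kg remain.
Put 82 kg in truck 6; 18 kg remain.
Final trucks: [41,21] [94] [85] [22,47,25] [31,66] [82].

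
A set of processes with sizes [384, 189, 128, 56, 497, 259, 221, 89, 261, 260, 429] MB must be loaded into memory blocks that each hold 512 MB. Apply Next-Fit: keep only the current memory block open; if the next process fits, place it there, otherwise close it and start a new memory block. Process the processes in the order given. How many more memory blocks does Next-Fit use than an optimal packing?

Next-Fit: [384] [189,128,56] [497] [259,221] [89,261] [260] [429] → 7 memory blocks.
Total size 2773 MB; any packing needs at least ⌈2773/512⌉ = 6 memory blocks.
An optimal packing achieves that bound: [497] [429,56] [384,128] [261,221] [260,189] [259,89] → 6 memory blocks.
Excess: 7 − 6 = 1.

1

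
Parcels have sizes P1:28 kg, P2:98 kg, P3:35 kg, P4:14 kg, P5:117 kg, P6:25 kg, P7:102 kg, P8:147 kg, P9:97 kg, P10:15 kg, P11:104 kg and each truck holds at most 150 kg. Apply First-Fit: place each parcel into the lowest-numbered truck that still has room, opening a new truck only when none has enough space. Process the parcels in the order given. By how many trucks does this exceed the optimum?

1

First-Fit: [28,98,14] [35,25,15] [117] [102] [147] [97] [104] → 7 trucks.
Total size 782 kg; any packing needs at least ⌈782/150⌉ = 6 trucks.
An optimal packing achieves that bound: [147] [117,28] [104,35] [102,25,15] [98,14] [97] → 6 trucks.
Excess: 7 − 6 = 1.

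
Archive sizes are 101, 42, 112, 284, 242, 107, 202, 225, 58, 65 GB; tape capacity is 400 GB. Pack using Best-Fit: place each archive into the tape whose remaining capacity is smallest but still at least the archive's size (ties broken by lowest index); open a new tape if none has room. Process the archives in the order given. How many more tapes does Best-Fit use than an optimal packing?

Best-Fit: [101,42,112,58,65] [284,107] [242] [202] [225] → 5 tapes.
Total size 1438 GB; any packing needs at least ⌈1438/400⌉ = 4 tapes.
An optimal packing achieves that bound: [284,112] [242,107,42] [225,101,65] [202,58] → 4 tapes.
Excess: 5 − 4 = 1.

1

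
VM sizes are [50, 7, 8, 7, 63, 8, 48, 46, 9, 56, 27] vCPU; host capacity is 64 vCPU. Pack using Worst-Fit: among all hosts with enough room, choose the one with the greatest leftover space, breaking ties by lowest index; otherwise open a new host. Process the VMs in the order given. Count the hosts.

6 hosts

50 vCPU → host 1 (remaining 14 vCPU)
7 vCPU → host 1 (remaining 7 vCPU)
8 vCPU → host 2 (remaining 56 vCPU)
7 vCPU → host 2 (remaining 49 vCPU)
63 vCPU → host 3 (remaining 1 vCPU)
8 vCPU → host 2 (remaining 41 vCPU)
48 vCPU → host 4 (remaining 16 vCPU)
46 vCPU → host 5 (remaining 18 vCPU)
9 vCPU → host 2 (remaining 32 vCPU)
56 vCPU → host 6 (remaining 8 vCPU)
27 vCPU → host 2 (remaining 5 vCPU)
Final hosts: [50,7] [8,7,8,9,27] [63] [48] [46] [56].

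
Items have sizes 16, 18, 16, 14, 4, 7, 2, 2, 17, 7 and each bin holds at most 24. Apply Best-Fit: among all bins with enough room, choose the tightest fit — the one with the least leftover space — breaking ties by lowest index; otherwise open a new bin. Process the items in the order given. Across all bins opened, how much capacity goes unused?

Put 16 in bin 1; 8 remain.
Put 18 in bin 2; 6 remain.
Put 16 in bin 3; 8 remain.
Put 14 in bin 4; 10 remain.
Put 4 in bin 2; 2 remain.
Put 7 in bin 1; 1 remain.
Put 2 in bin 2; 0 remain.
Put 2 in bin 3; 6 remain.
Put 17 in bin 5; 7 remain.
Put 7 in bin 5; 0 remain.
5 bins × 24 = 120; used 103; unused 17.

17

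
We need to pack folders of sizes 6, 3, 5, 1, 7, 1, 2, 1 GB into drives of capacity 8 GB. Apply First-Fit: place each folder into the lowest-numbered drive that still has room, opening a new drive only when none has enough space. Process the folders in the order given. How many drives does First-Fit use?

Put 6 GB in drive 1; 2 GB remain.
Put 3 GB in drive 2; 5 GB remain.
Put 5 GB in drive 2; 0 GB remain.
Put 1 GB in drive 1; 1 GB remain.
Put 7 GB in drive 3; 1 GB remain.
Put 1 GB in drive 1; 0 GB remain.
Put 2 GB in drive 4; 6 GB remain.
Put 1 GB in drive 3; 0 GB remain.

4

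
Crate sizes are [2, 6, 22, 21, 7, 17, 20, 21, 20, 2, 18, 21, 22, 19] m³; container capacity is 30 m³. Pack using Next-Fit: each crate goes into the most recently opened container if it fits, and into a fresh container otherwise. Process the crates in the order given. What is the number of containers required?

10

container 1: place 2 m³, 28 m³ left
container 1: place 6 m³, 22 m³ left
container 1: place 22 m³, 0 m³ left
container 2: place 21 m³, 9 m³ left
container 2: place 7 m³, 2 m³ left
container 3: place 17 m³, 13 m³ left
container 4: place 20 m³, 10 m³ left
container 5: place 21 m³, 9 m³ left
container 6: place 20 m³, 10 m³ left
container 6: place 2 m³, 8 m³ left
container 7: place 18 m³, 12 m³ left
container 8: place 21 m³, 9 m³ left
container 9: place 22 m³, 8 m³ left
container 10: place 19 m³, 11 m³ left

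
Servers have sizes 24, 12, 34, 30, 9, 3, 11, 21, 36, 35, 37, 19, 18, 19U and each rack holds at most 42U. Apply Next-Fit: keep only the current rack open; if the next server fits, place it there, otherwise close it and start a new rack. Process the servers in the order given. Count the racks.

9

rack 1: place 24U, 18U left
rack 1: place 12U, 6U left
rack 2: place 34U, 8U left
rack 3: place 30U, 12U left
rack 3: place 9U, 3U left
rack 3: place 3U, 0U left
rack 4: place 11U, 31U left
rack 4: place 21U, 10U left
rack 5: place 36U, 6U left
rack 6: place 35U, 7U left
rack 7: place 37U, 5U left
rack 8: place 19U, 23U left
rack 8: place 18U, 5U left
rack 9: place 19U, 23U left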